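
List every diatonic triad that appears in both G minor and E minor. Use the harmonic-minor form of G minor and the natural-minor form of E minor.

Triads in G minor (harmonic minor): Gm (i), Adim (ii°), Bbaug (III+), Cm (iv), D (V), Eb (VI), F#dim (vii°).
Triads in E minor (natural minor): Em (i), F#dim (ii°), G (III), Am (iv), Bm (v), C (VI), D (VII).
Shared triads with their functions: D (V in G minor, VII in E minor); F#dim (vii° in G minor, ii° in E minor).

D, F#dim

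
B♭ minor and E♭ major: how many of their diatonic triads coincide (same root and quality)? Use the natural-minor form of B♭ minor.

2

Diatonic triads of B♭ minor (natural minor): B♭m (i), Cdim (ii°), D♭ (III), E♭m (iv), Fm (v), G♭ (VI), A♭ (VII).
Diatonic triads of E♭ major: E♭ (I), Fm (ii), Gm (iii), A♭ (IV), B♭ (V), Cm (vi), Ddim (vii°).
Matching root and quality in both lists: Fm, A♭.
That gives 2 common triads.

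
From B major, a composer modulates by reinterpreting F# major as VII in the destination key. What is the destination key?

The numeral VII denotes a major triad on scale degree 7. With F# on degree 7, the tonic of the new key is G#.
Degree 7 carries a major triad in natural-minor keys, so the destination is G# minor.
Check: the diatonic triads of G# minor (natural minor) are G#m (i), A#dim (ii°), B (III), C#m (iv), D#m (v), E (VI), F# (VII) — F# major is indeed VII.

G# minor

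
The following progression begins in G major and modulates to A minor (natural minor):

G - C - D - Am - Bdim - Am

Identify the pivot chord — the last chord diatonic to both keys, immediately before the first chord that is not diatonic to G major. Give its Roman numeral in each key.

Chords diatonic to G major: G, Am, Bm, C, D, Em, F♯dim.
Reading the progression, the first chord not in that set is Bdim, so the modulation leaves G major there.
The chord immediately before Bdim is Am, which is diatonic to both keys: ii in G major and i in A minor.

Am — ii in G major, i in A minor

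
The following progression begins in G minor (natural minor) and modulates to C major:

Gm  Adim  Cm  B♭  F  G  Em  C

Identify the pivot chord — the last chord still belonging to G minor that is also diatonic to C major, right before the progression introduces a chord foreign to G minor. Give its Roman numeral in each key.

F — VII in G minor, IV in C major

Chords diatonic to G minor: Gm, Adim, B♭, Cm, Dm, E♭, F.
Reading the progression, the first chord not in that set is G, so the modulation leaves G minor there.
The chord immediately before G is F, which is diatonic to both keys: VII in G minor and IV in C major.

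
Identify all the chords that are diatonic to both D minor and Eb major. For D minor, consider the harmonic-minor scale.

Gm, Bb

Triads in D minor (harmonic minor): D minor (i), E diminished (ii°), F augmented (III+), G minor (iv), A major (V), Bb major (VI), C# diminished (vii°).
Triads in Eb major: Eb major (I), F minor (ii), G minor (iii), Ab major (IV), Bb major (V), C minor (vi), D diminished (vii°).
Shared triads with their functions: G minor (iv in D minor, iii in Eb major); Bb major (VI in D minor, V in Eb major).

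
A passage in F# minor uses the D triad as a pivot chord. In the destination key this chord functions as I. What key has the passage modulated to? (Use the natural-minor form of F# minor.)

D major

The numeral I denotes a major triad on scale degree 1. With D on degree 1, the tonic of the new key is D.
Degree 1 carries a major triad in major keys, so the destination is D major.
Check: the diatonic triads of D major are D (I), Em (ii), F#m (iii), G (IV), A (V), Bm (vi), C#dim (vii°) — D is indeed I.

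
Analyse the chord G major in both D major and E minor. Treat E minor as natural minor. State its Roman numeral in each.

IV in D major; III in E minor

The scale of D major is D E F# G A B C#; G is degree 4, and the triad built there (G-B-D) is major, so it is IV.
The scale of E minor (natural minor) is E F# G A B C D; G is degree 3, and the triad built there (G-B-D) is major, so it is III.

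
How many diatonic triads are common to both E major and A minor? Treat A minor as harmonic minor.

1

Diatonic triads of E major: E (I), F#m (ii), G#m (iii), A (IV), B (V), C#m (vi), D#dim (vii°).
Diatonic triads of A minor (harmonic minor): Am (i), Bdim (ii°), Caug (III+), Dm (iv), E (V), F (VI), G#dim (vii°).
Matching root and quality in both lists: E.
That gives 1 common triad.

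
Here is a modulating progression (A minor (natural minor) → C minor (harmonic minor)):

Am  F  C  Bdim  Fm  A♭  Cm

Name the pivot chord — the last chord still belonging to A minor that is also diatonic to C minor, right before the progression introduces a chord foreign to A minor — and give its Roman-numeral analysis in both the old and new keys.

Chords diatonic to A minor: Am, Bdim, C, Dm, Em, F, G.
Reading the progression, the first chord not in that set is Fm, so the modulation leaves A minor there.
The chord immediately before Fm is Bdim, which is diatonic to both keys: ii° in A minor and vii° in C minor.

Bdim — ii° in A minor, vii° in C minor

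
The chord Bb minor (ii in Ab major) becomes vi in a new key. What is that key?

Db major

The numeral vi denotes a minor triad on scale degree 6. With Bb on degree 6, the tonic of the new key is Db.
Degree 6 carries a minor triad in major keys, so the destination is Db major.
Check: the diatonic triads of Db major are Db (I), Ebm (ii), Fm (iii), Gb (IV), Ab (V), Bbm (vi), Cdim (vii°) — Bb minor is indeed vi.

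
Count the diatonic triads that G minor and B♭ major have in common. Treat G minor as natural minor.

7

Diatonic triads of G minor (natural minor): G minor (i), A diminished (ii°), B♭ major (III), C minor (iv), D minor (v), E♭ major (VI), F major (VII).
Diatonic triads of B♭ major: B♭ major (I), C minor (ii), D minor (iii), E♭ major (IV), F major (V), G minor (vi), A diminished (vii°).
Matching root and quality in both lists: G minor, A diminished, B♭ major, C minor, D minor, E♭ major, F major.
That gives 7 common triads.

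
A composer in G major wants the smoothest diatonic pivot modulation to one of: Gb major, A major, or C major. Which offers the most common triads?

Triads of G major: G major (I), A minor (ii), B minor (iii), C major (IV), D major (V), E minor (vi), F# diminished (vii°).
Gb major shares 0: none.
A major shares 2: Bm, D.
C major shares 4: G, Am, C, Em.
The most common triads (4) are shared with C major.

C major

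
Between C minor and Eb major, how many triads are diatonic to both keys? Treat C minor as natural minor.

7

Diatonic triads of C minor (natural minor): Cm (i), Ddim (ii°), Eb (III), Fm (iv), Gm (v), Ab (VI), Bb (VII).
Diatonic triads of Eb major: Eb (I), Fm (ii), Gm (iii), Ab (IV), Bb (V), Cm (vi), Ddim (vii°).
Matching root and quality in both lists: Cm, Ddim, Eb, Fm, Gm, Ab, Bb.
That gives 7 common triads.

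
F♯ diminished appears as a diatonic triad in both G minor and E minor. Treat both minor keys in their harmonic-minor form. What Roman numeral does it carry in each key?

vii° in G minor; ii° in E minor

The scale of G minor (harmonic minor) is G A B♭ C D E♭ F♯; F♯ is degree 7, and the triad built there (F♯-A-C) is diminished, so it is vii°.
The scale of E minor (harmonic minor) is E F♯ G A B C D♯; F♯ is degree 2, and the triad built there (F♯-A-C) is diminished, so it is ii°.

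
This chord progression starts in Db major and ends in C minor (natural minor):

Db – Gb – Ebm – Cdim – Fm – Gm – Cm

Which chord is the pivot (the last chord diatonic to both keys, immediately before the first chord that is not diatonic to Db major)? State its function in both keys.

Chords diatonic to Db major: Db, Ebm, Fm, Gb, Ab, Bbm, Cdim.
Reading the progression, the first chord not in that set is Gm, so the modulation leaves Db major there.
The chord immediately before Gm is Fm, which is diatonic to both keys: iii in Db major and iv in C minor.

Fm — iii in Db major, iv in C minor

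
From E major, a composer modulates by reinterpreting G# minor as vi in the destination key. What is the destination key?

B major

The numeral vi denotes a minor triad on scale degree 6. With G# on degree 6, the tonic of the new key is B.
Degree 6 carries a minor triad in major keys, so the destination is B major.
Check: the diatonic triads of B major are B (I), C#m (ii), D#m (iii), E (IV), F# (V), G#m (vi), A#dim (vii°) — G# minor is indeed vi.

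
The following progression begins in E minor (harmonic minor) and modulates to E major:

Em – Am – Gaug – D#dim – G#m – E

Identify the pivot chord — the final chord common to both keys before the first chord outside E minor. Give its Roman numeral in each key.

Chords diatonic to E minor: Em, F#dim, Gaug, Am, B, C, D#dim.
Reading the progression, the first chord not in that set is G#m, so the modulation leaves E minor there.
The chord immediately before G#m is D#dim, which is diatonic to both keys: vii° in E minor and vii° in E major.

D#dim — vii° in E minor, vii° in E major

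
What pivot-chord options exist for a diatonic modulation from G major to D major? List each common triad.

G, Bm, D, Em

Triads in G major: G (I), Am (ii), Bm (iii), C (IV), D (V), Em (vi), F♯dim (vii°).
Triads in D major: D (I), Em (ii), F♯m (iii), G (IV), A (V), Bm (vi), C♯dim (vii°).
Shared triads with their functions: G (I in G major, IV in D major); Bm (iii in G major, vi in D major); D (V in G major, I in D major); Em (vi in G major, ii in D major).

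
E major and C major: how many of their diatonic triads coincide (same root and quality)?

Diatonic triads of E major: E (I), F#m (ii), G#m (iii), A (IV), B (V), C#m (vi), D#dim (vii°).
Diatonic triads of C major: C (I), Dm (ii), Em (iii), F (IV), G (V), Am (vi), Bdim (vii°).
No triad has the same root and quality in both keys.

0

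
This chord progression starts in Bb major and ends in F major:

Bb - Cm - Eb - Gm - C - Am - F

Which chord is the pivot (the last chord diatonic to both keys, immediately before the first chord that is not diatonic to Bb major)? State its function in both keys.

Chords diatonic to Bb major: Bb, Cm, Dm, Eb, F, Gm, Adim.
Reading the progression, the first chord not in that set is C, so the modulation leaves Bb major there.
The chord immediately before C is Gm, which is diatonic to both keys: vi in Bb major and ii in F major.

Gm — vi in Bb major, ii in F major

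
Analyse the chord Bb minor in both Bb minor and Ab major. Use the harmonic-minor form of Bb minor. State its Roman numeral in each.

i in Bb minor; ii in Ab major

The scale of Bb minor (harmonic minor) is Bb C Db Eb F Gb A; Bb is degree 1, and the triad built there (Bb-Db-F) is minor, so it is i.
The scale of Ab major is Ab Bb C Db Eb F G; Bb is degree 2, and the triad built there (Bb-Db-F) is minor, so it is ii.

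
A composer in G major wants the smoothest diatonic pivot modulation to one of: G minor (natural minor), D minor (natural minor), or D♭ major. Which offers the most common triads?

Triads of G major: G major (I), A minor (ii), B minor (iii), C major (IV), D major (V), E minor (vi), F♯ diminished (vii°).
G minor (natural minor) shares 0: none.
D minor (natural minor) shares 2: Am, C.
D♭ major shares 0: none.
The most common triads (2) are shared with D minor.

D minor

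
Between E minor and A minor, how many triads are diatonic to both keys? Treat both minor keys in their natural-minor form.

Diatonic triads of E minor (natural minor): E minor (i), F# diminished (ii°), G major (III), A minor (iv), B minor (v), C major (VI), D major (VII).
Diatonic triads of A minor (natural minor): A minor (i), B diminished (ii°), C major (III), D minor (iv), E minor (v), F major (VI), G major (VII).
Matching root and quality in both lists: E minor, G major, A minor, C major.
That gives 4 common triads.

4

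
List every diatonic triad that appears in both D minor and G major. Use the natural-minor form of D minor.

Am, C

Triads in D minor (natural minor): Dm (i), Edim (ii°), F (III), Gm (iv), Am (v), Bb (VI), C (VII).
Triads in G major: G (I), Am (ii), Bm (iii), C (IV), D (V), Em (vi), F#dim (vii°).
Shared triads with their functions: Am (v in D minor, ii in G major); C (VII in D minor, IV in G major).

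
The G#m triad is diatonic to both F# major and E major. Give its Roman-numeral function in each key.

ii in F# major; iii in E major

The scale of F# major is F# G# A# B C# D# E#; G# is degree 2, and the triad built there (G#-B-D#) is minor, so it is ii.
The scale of E major is E F# G# A B C# D#; G# is degree 3, and the triad built there (G#-B-D#) is minor, so it is iii.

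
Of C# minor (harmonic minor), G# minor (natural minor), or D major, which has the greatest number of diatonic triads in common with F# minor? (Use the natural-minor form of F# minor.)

Triads of F# minor (natural minor): F# minor (i), G# diminished (ii°), A major (III), B minor (iv), C# minor (v), D major (VI), E major (VII).
C# minor (harmonic minor) shares 3: F#m, A, C#m.
G# minor (natural minor) shares 2: C#m, E.
D major shares 4: F#m, A, Bm, D.
The most common triads (4) are shared with D major.

D major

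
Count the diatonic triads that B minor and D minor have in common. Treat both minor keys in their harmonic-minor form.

Diatonic triads of B minor (harmonic minor): B minor (i), C# diminished (ii°), D augmented (III+), E minor (iv), F# major (V), G major (VI), A# diminished (vii°).
Diatonic triads of D minor (harmonic minor): D minor (i), E diminished (ii°), F augmented (III+), G minor (iv), A major (V), Bb major (VI), C# diminished (vii°).
Matching root and quality in both lists: C# diminished.
That gives 1 common triad.

1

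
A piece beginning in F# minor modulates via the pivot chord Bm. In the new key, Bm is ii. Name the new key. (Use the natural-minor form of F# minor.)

The numeral ii denotes a minor triad on scale degree 2. With B on degree 2, the tonic of the new key is A.
Degree 2 carries a minor triad in major keys, so the destination is A major.
Check: the diatonic triads of A major are A (I), Bm (ii), C#m (iii), D (IV), E (V), F#m (vi), G#dim (vii°) — Bm is indeed ii.

A major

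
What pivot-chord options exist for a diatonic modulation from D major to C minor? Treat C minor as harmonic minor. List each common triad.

G

Triads in D major: D (I), Em (ii), F#m (iii), G (IV), A (V), Bm (vi), C#dim (vii°).
Triads in C minor (harmonic minor): Cm (i), Ddim (ii°), Ebaug (III+), Fm (iv), G (V), Ab (VI), Bdim (vii°).
Shared triads with their functions: G (IV in D major, V in C minor).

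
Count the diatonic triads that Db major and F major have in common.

Diatonic triads of Db major: Db (I), Ebm (ii), Fm (iii), Gb (IV), Ab (V), Bbm (vi), Cdim (vii°).
Diatonic triads of F major: F (I), Gm (ii), Am (iii), Bb (IV), C (V), Dm (vi), Edim (vii°).
No triad has the same root and quality in both keys.

0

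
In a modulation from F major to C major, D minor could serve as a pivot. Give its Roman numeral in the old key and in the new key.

vi in F major; ii in C major

The scale of F major is F G A B♭ C D E; D is degree 6, and the triad built there (D-F-A) is minor, so it is vi.
The scale of C major is C D E F G A B; D is degree 2, and the triad built there (D-F-A) is minor, so it is ii.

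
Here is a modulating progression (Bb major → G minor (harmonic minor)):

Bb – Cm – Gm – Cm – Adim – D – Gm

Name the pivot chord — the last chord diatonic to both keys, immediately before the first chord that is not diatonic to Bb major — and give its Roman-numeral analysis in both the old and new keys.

Chords diatonic to Bb major: Bb, Cm, Dm, Eb, F, Gm, Adim.
Reading the progression, the first chord not in that set is D, so the modulation leaves Bb major there.
The chord immediately before D is Adim, which is diatonic to both keys: vii° in Bb major and ii° in G minor.

Adim — vii° in Bb major, ii° in G minor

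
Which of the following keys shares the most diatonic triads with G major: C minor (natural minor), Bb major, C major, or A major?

C major

Triads of G major: G major (I), A minor (ii), B minor (iii), C major (IV), D major (V), E minor (vi), F# diminished (vii°).
C minor (natural minor) shares 0: none.
Bb major shares 0: none.
C major shares 4: G, Am, C, Em.
A major shares 2: Bm, D.
The most common triads (4) are shared with C major.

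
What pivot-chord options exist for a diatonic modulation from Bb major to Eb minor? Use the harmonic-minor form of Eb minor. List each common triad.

Triads in Bb major: Bb (I), Cm (ii), Dm (iii), Eb (IV), F (V), Gm (vi), Adim (vii°).
Triads in Eb minor (harmonic minor): Ebm (i), Fdim (ii°), Gbaug (III+), Abm (iv), Bb (V), Cb (VI), Ddim (vii°).
Shared triads with their functions: Bb (I in Bb major, V in Eb minor).

Bb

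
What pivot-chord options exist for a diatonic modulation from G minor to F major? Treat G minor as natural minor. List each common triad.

Gm, Bb, Dm, F

Triads in G minor (natural minor): Gm (i), Adim (ii°), Bb (III), Cm (iv), Dm (v), Eb (VI), F (VII).
Triads in F major: F (I), Gm (ii), Am (iii), Bb (IV), C (V), Dm (vi), Edim (vii°).
Shared triads with their functions: Gm (i in G minor, ii in F major); Bb (III in G minor, IV in F major); Dm (v in G minor, vi in F major); F (VII in G minor, I in F major).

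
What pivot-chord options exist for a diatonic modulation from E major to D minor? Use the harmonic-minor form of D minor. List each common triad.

A

Triads in E major: E (I), F#m (ii), G#m (iii), A (IV), B (V), C#m (vi), D#dim (vii°).
Triads in D minor (harmonic minor): Dm (i), Edim (ii°), Faug (III+), Gm (iv), A (V), Bb (VI), C#dim (vii°).
Shared triads with their functions: A (IV in E major, V in D minor).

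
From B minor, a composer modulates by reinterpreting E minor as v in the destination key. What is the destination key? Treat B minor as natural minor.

A minor

The numeral v denotes a minor triad on scale degree 5. With E on degree 5, the tonic of the new key is A.
Degree 5 carries a minor triad in natural-minor keys, so the destination is A minor.
Check: the diatonic triads of A minor (natural minor) are Am (i), Bdim (ii°), C (III), Dm (iv), Em (v), F (VI), G (VII) — E minor is indeed v.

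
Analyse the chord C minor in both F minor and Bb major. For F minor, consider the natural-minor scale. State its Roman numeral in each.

v in F minor; ii in Bb major

The scale of F minor (natural minor) is F G Ab Bb C Db Eb; C is degree 5, and the triad built there (C-Eb-G) is minor, so it is v.
The scale of Bb major is Bb C D Eb F G A; C is degree 2, and the triad built there (C-Eb-G) is minor, so it is ii.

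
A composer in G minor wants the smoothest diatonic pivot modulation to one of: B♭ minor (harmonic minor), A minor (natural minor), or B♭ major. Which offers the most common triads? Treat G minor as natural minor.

B♭ major

Triads of G minor (natural minor): Gm (i), Adim (ii°), B♭ (III), Cm (iv), Dm (v), E♭ (VI), F (VII).
B♭ minor (harmonic minor) shares 2: Adim, F.
A minor (natural minor) shares 2: Dm, F.
B♭ major shares 7: Gm, Adim, B♭, Cm, Dm, E♭, F.
The most common triads (7) are shared with B♭ major.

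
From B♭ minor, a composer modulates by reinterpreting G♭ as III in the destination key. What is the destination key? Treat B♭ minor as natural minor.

The numeral III denotes a major triad on scale degree 3. With G♭ on degree 3, the tonic of the new key is E♭.
Degree 3 carries a major triad in natural-minor keys, so the destination is E♭ minor.
Check: the diatonic triads of E♭ minor (natural minor) are E♭m (i), Fdim (ii°), G♭ (III), A♭m (iv), B♭m (v), C♭ (VI), D♭ (VII) — G♭ is indeed III.

E♭ minor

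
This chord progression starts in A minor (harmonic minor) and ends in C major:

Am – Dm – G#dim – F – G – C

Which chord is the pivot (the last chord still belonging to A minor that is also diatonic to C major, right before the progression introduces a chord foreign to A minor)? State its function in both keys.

Chords diatonic to A minor: Am, Bdim, Caug, Dm, E, F, G#dim.
Reading the progression, the first chord not in that set is G, so the modulation leaves A minor there.
The chord immediately before G is F, which is diatonic to both keys: VI in A minor and IV in C major.

F — VI in A minor, IV in C major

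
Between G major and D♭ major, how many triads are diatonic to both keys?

Diatonic triads of G major: G (I), Am (ii), Bm (iii), C (IV), D (V), Em (vi), F♯dim (vii°).
Diatonic triads of D♭ major: D♭ (I), E♭m (ii), Fm (iii), G♭ (IV), A♭ (V), B♭m (vi), Cdim (vii°).
No triad has the same root and quality in both keys.

0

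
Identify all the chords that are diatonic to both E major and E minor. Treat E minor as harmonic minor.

Triads in E major: E major (I), F# minor (ii), G# minor (iii), A major (IV), B major (V), C# minor (vi), D# diminished (vii°).
Triads in E minor (harmonic minor): E minor (i), F# diminished (ii°), G augmented (III+), A minor (iv), B major (V), C major (VI), D# diminished (vii°).
Shared triads with their functions: B major (V in E major, V in E minor); D# diminished (vii° in E major, vii° in E minor).

B, D#dim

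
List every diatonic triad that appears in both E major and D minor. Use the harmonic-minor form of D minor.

Triads in E major: E (I), F#m (ii), G#m (iii), A (IV), B (V), C#m (vi), D#dim (vii°).
Triads in D minor (harmonic minor): Dm (i), Edim (ii°), Faug (III+), Gm (iv), A (V), Bb (VI), C#dim (vii°).
Shared triads with their functions: A (IV in E major, V in D minor).

A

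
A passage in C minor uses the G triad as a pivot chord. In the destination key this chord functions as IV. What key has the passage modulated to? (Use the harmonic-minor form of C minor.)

D major

The numeral IV denotes a major triad on scale degree 4. With G on degree 4, the tonic of the new key is D.
Degree 4 carries a major triad in major keys, so the destination is D major.
Check: the diatonic triads of D major are D (I), Em (ii), F#m (iii), G (IV), A (V), Bm (vi), C#dim (vii°) — G is indeed IV.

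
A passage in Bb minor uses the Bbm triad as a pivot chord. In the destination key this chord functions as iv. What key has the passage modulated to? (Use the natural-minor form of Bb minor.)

The numeral iv denotes a minor triad on scale degree 4. With Bb on degree 4, the tonic of the new key is F.
Degree 4 carries a minor triad in minor keys, so the destination is F minor.
Check: the diatonic triads of F minor (natural minor) are Fm (i), Gdim (ii°), Ab (III), Bbm (iv), Cm (v), Db (VI), Eb (VII) — Bbm is indeed iv.

F minor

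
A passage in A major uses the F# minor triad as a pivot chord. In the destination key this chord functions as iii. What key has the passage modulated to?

The numeral iii denotes a minor triad on scale degree 3. With F# on degree 3, the tonic of the new key is D.
Degree 3 carries a minor triad in major keys, so the destination is D major.
Check: the diatonic triads of D major are D (I), Em (ii), F#m (iii), G (IV), A (V), Bm (vi), C#dim (vii°) — F# minor is indeed iii.

D major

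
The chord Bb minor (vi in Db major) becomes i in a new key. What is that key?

The numeral i denotes a minor triad on scale degree 1. With Bb on degree 1, the tonic of the new key is Bb.
Degree 1 carries a minor triad in minor keys, so the destination is Bb minor.
Check: the diatonic triads of Bb minor (natural minor) are Bbm (i), Cdim (ii°), Db (III), Ebm (iv), Fm (v), Gb (VI), Ab (VII) — Bb minor is indeed i.

Bb minor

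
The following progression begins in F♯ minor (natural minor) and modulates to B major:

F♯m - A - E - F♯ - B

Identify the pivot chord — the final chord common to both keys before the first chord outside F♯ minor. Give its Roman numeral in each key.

E — VII in F♯ minor, IV in B major

Chords diatonic to F♯ minor: F♯m, G♯dim, A, Bm, C♯m, D, E.
Reading the progression, the first chord not in that set is F♯, so the modulation leaves F♯ minor there.
The chord immediately before F♯ is E, which is diatonic to both keys: VII in F♯ minor and IV in B major.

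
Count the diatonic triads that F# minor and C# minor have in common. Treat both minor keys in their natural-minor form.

Diatonic triads of F# minor (natural minor): F#m (i), G#dim (ii°), A (III), Bm (iv), C#m (v), D (VI), E (VII).
Diatonic triads of C# minor (natural minor): C#m (i), D#dim (ii°), E (III), F#m (iv), G#m (v), A (VI), B (VII).
Matching root and quality in both lists: F#m, A, C#m, E.
That gives 4 common triads.

4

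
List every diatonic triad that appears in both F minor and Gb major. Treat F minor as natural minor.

Triads in F minor (natural minor): Fm (i), Gdim (ii°), Ab (III), Bbm (iv), Cm (v), Db (VI), Eb (VII).
Triads in Gb major: Gb (I), Abm (ii), Bbm (iii), Cb (IV), Db (V), Ebm (vi), Fdim (vii°).
Shared triads with their functions: Bbm (iv in F minor, iii in Gb major); Db (VI in F minor, V in Gb major).

Bbm, Db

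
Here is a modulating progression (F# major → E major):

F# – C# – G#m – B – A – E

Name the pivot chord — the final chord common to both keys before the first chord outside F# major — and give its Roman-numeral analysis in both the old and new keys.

B — IV in F# major, V in E major

Chords diatonic to F# major: F#, G#m, A#m, B, C#, D#m, E#dim.
Reading the progression, the first chord not in that set is A, so the modulation leaves F# major there.
The chord immediately before A is B, which is diatonic to both keys: IV in F# major and V in E major.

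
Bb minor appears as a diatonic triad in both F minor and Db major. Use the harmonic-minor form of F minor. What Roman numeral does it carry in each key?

iv in F minor; vi in Db major

The scale of F minor (harmonic minor) is F G Ab Bb C Db E; Bb is degree 4, and the triad built there (Bb-Db-F) is minor, so it is iv.
The scale of Db major is Db Eb F Gb Ab Bb C; Bb is degree 6, and the triad built there (Bb-Db-F) is minor, so it is vi.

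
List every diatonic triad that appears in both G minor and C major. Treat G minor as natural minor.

Dm, F

Triads in G minor (natural minor): Gm (i), Adim (ii°), Bb (III), Cm (iv), Dm (v), Eb (VI), F (VII).
Triads in C major: C (I), Dm (ii), Em (iii), F (IV), G (V), Am (vi), Bdim (vii°).
Shared triads with their functions: Dm (v in G minor, ii in C major); F (VII in G minor, IV in C major).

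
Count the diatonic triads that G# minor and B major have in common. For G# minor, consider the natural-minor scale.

7

Diatonic triads of G# minor (natural minor): G# minor (i), A# diminished (ii°), B major (III), C# minor (iv), D# minor (v), E major (VI), F# major (VII).
Diatonic triads of B major: B major (I), C# minor (ii), D# minor (iii), E major (IV), F# major (V), G# minor (vi), A# diminished (vii°).
Matching root and quality in both lists: G# minor, A# diminished, B major, C# minor, D# minor, E major, F# major.
That gives 7 common triads.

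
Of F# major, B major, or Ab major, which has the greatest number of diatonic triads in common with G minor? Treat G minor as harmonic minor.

Triads of G minor (harmonic minor): G minor (i), A diminished (ii°), Bb augmented (III+), C minor (iv), D major (V), Eb major (VI), F# diminished (vii°).
F# major shares 0: none.
B major shares 0: none.
Ab major shares 2: Cm, Eb.
The most common triads (2) are shared with Ab major.

Ab major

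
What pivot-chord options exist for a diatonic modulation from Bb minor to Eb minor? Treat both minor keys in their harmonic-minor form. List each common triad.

Ebm

Triads in Bb minor (harmonic minor): Bbm (i), Cdim (ii°), Dbaug (III+), Ebm (iv), F (V), Gb (VI), Adim (vii°).
Triads in Eb minor (harmonic minor): Ebm (i), Fdim (ii°), Gbaug (III+), Abm (iv), Bb (V), Cb (VI), Ddim (vii°).
Shared triads with their functions: Ebm (iv in Bb minor, i in Eb minor).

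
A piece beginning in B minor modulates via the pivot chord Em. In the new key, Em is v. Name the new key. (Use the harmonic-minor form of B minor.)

A minor

The numeral v denotes a minor triad on scale degree 5. With E on degree 5, the tonic of the new key is A.
Degree 5 carries a minor triad in natural-minor keys, so the destination is A minor.
Check: the diatonic triads of A minor (natural minor) are Am (i), Bdim (ii°), C (III), Dm (iv), Em (v), F (VI), G (VII) — Em is indeed v.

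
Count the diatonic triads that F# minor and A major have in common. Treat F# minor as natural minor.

7

Diatonic triads of F# minor (natural minor): F# minor (i), G# diminished (ii°), A major (III), B minor (iv), C# minor (v), D major (VI), E major (VII).
Diatonic triads of A major: A major (I), B minor (ii), C# minor (iii), D major (IV), E major (V), F# minor (vi), G# diminished (vii°).
Matching root and quality in both lists: F# minor, G# diminished, A major, B minor, C# minor, D major, E major.
That gives 7 common triads.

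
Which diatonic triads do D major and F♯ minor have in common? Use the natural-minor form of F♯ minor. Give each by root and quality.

Triads in D major: D major (I), E minor (ii), F♯ minor (iii), G major (IV), A major (V), B minor (vi), C♯ diminished (vii°).
Triads in F♯ minor (natural minor): F♯ minor (i), G♯ diminished (ii°), A major (III), B minor (iv), C♯ minor (v), D major (VI), E major (VII).
Shared triads with their functions: D major (I in D major, VI in F♯ minor); F♯ minor (iii in D major, i in F♯ minor); A major (V in D major, III in F♯ minor); B minor (vi in D major, iv in F♯ minor).

D, F♯m, A, Bm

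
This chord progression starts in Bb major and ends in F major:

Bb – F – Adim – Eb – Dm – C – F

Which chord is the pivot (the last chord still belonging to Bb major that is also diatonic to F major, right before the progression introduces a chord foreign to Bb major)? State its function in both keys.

Chords diatonic to Bb major: Bb, Cm, Dm, Eb, F, Gm, Adim.
Reading the progression, the first chord not in that set is C, so the modulation leaves Bb major there.
The chord immediately before C is Dm, which is diatonic to both keys: iii in Bb major and vi in F major.

Dm — iii in Bb major, vi in F major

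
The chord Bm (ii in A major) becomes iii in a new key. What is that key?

The numeral iii denotes a minor triad on scale degree 3. With B on degree 3, the tonic of the new key is G.
Degree 3 carries a minor triad in major keys, so the destination is G major.
Check: the diatonic triads of G major are G (I), Am (ii), Bm (iii), C (IV), D (V), Em (vi), F#dim (vii°) — Bm is indeed iii.

G major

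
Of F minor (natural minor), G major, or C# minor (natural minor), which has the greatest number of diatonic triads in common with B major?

C# minor

Triads of B major: B (I), C#m (ii), D#m (iii), E (IV), F# (V), G#m (vi), A#dim (vii°).
F minor (natural minor) shares 0: none.
G major shares 0: none.
C# minor (natural minor) shares 4: B, C#m, E, G#m.
The most common triads (4) are shared with C# minor.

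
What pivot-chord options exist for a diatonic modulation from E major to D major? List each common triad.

F♯m, A

Triads in E major: E (I), F♯m (ii), G♯m (iii), A (IV), B (V), C♯m (vi), D♯dim (vii°).
Triads in D major: D (I), Em (ii), F♯m (iii), G (IV), A (V), Bm (vi), C♯dim (vii°).
Shared triads with their functions: F♯m (ii in E major, iii in D major); A (IV in E major, V in D major).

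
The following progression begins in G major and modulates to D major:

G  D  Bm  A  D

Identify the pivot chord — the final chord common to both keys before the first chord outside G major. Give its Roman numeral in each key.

Chords diatonic to G major: G, Am, Bm, C, D, Em, F#dim.
Reading the progression, the first chord not in that set is A, so the modulation leaves G major there.
The chord immediately before A is Bm, which is diatonic to both keys: iii in G major and vi in D major.

Bm — iii in G major, vi in D major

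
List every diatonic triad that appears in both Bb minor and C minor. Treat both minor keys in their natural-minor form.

Triads in Bb minor (natural minor): Bb minor (i), C diminished (ii°), Db major (III), Eb minor (iv), F minor (v), Gb major (VI), Ab major (VII).
Triads in C minor (natural minor): C minor (i), D diminished (ii°), Eb major (III), F minor (iv), G minor (v), Ab major (VI), Bb major (VII).
Shared triads with their functions: F minor (v in Bb minor, iv in C minor); Ab major (VII in Bb minor, VI in C minor).

Fm, Ab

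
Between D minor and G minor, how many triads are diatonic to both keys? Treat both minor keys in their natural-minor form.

Diatonic triads of D minor (natural minor): D minor (i), E diminished (ii°), F major (III), G minor (iv), A minor (v), Bb major (VI), C major (VII).
Diatonic triads of G minor (natural minor): G minor (i), A diminished (ii°), Bb major (III), C minor (iv), D minor (v), Eb major (VI), F major (VII).
Matching root and quality in both lists: D minor, F major, G minor, Bb major.
That gives 4 common triads.

4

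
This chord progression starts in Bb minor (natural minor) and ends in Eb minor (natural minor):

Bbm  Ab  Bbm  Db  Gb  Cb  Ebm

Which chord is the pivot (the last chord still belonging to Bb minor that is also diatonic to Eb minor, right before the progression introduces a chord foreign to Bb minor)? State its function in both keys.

Gb — VI in Bb minor, III in Eb minor

Chords diatonic to Bb minor: Bbm, Cdim, Db, Ebm, Fm, Gb, Ab.
Reading the progression, the first chord not in that set is Cb, so the modulation leaves Bb minor there.
The chord immediately before Cb is Gb, which is diatonic to both keys: VI in Bb minor and III in Eb minor.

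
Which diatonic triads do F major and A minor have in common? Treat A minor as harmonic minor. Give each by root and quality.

F, Am, Dm

Triads in F major: F (I), Gm (ii), Am (iii), Bb (IV), C (V), Dm (vi), Edim (vii°).
Triads in A minor (harmonic minor): Am (i), Bdim (ii°), Caug (III+), Dm (iv), E (V), F (VI), G#dim (vii°).
Shared triads with their functions: F (I in F major, VI in A minor); Am (iii in F major, i in A minor); Dm (vi in F major, iv in A minor).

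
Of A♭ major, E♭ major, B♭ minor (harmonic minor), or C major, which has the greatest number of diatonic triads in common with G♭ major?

Triads of G♭ major: G♭ (I), A♭m (ii), B♭m (iii), C♭ (IV), D♭ (V), E♭m (vi), Fdim (vii°).
A♭ major shares 2: B♭m, D♭.
E♭ major shares 0: none.
B♭ minor (harmonic minor) shares 3: G♭, B♭m, E♭m.
C major shares 0: none.
The most common triads (3) are shared with B♭ minor.

B♭ minor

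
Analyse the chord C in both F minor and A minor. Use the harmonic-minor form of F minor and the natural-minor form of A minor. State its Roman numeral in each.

V in F minor; III in A minor

The scale of F minor (harmonic minor) is F G Ab Bb C Db E; C is degree 5, and the triad built there (C-E-G) is major, so it is V.
The scale of A minor (natural minor) is A B C D E F G; C is degree 3, and the triad built there (C-E-G) is major, so it is III.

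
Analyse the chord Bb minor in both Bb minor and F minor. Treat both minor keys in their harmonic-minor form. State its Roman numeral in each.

i in Bb minor; iv in F minor

The scale of Bb minor (harmonic minor) is Bb C Db Eb F Gb A; Bb is degree 1, and the triad built there (Bb-Db-F) is minor, so it is i.
The scale of F minor (harmonic minor) is F G Ab Bb C Db E; Bb is degree 4, and the triad built there (Bb-Db-F) is minor, so it is iv.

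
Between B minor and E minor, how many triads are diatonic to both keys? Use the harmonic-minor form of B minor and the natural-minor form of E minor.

3

Diatonic triads of B minor (harmonic minor): B minor (i), C♯ diminished (ii°), D augmented (III+), E minor (iv), F♯ major (V), G major (VI), A♯ diminished (vii°).
Diatonic triads of E minor (natural minor): E minor (i), F♯ diminished (ii°), G major (III), A minor (iv), B minor (v), C major (VI), D major (VII).
Matching root and quality in both lists: B minor, E minor, G major.
That gives 3 common triads.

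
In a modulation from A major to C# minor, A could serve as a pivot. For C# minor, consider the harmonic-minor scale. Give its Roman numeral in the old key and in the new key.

The scale of A major is A B C# D E F# G#; A is degree 1, and the triad built there (A-C#-E) is major, so it is I.
The scale of C# minor (harmonic minor) is C# D# E F# G# A B#; A is degree 6, and the triad built there (A-C#-E) is major, so it is VI.

I in A major; VI in C# minor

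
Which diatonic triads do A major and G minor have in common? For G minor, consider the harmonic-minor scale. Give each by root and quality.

D

Triads in A major: A (I), Bm (ii), C#m (iii), D (IV), E (V), F#m (vi), G#dim (vii°).
Triads in G minor (harmonic minor): Gm (i), Adim (ii°), Bbaug (III+), Cm (iv), D (V), Eb (VI), F#dim (vii°).
Shared triads with their functions: D (IV in A major, V in G minor).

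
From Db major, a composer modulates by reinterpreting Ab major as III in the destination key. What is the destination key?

F minor

The numeral III denotes a major triad on scale degree 3. With Ab on degree 3, the tonic of the new key is F.
Degree 3 carries a major triad in natural-minor keys, so the destination is F minor.
Check: the diatonic triads of F minor (natural minor) are Fm (i), Gdim (ii°), Ab (III), Bbm (iv), Cm (v), Db (VI), Eb (VII) — Ab major is indeed III.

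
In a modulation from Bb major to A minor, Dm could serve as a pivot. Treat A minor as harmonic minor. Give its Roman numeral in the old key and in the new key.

iii in Bb major; iv in A minor

The scale of Bb major is Bb C D Eb F G A; D is degree 3, and the triad built there (D-F-A) is minor, so it is iii.
The scale of A minor (harmonic minor) is A B C D E F G#; D is degree 4, and the triad built there (D-F-A) is minor, so it is iv.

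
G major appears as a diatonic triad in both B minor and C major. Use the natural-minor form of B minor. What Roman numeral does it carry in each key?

VI in B minor; V in C major

The scale of B minor (natural minor) is B C♯ D E F♯ G A; G is degree 6, and the triad built there (G-B-D) is major, so it is VI.
The scale of C major is C D E F G A B; G is degree 5, and the triad built there (G-B-D) is major, so it is V.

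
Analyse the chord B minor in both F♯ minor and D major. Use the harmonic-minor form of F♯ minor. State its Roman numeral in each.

iv in F♯ minor; vi in D major

The scale of F♯ minor (harmonic minor) is F♯ G♯ A B C♯ D E♯; B is degree 4, and the triad built there (B-D-F♯) is minor, so it is iv.
The scale of D major is D E F♯ G A B C♯; B is degree 6, and the triad built there (B-D-F♯) is minor, so it is vi.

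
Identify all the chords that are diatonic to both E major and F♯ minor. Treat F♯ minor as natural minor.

Triads in E major: E (I), F♯m (ii), G♯m (iii), A (IV), B (V), C♯m (vi), D♯dim (vii°).
Triads in F♯ minor (natural minor): F♯m (i), G♯dim (ii°), A (III), Bm (iv), C♯m (v), D (VI), E (VII).
Shared triads with their functions: E (I in E major, VII in F♯ minor); F♯m (ii in E major, i in F♯ minor); A (IV in E major, III in F♯ minor); C♯m (vi in E major, v in F♯ minor).

E, F♯m, A, C♯m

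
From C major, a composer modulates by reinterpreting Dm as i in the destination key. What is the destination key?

The numeral i denotes a minor triad on scale degree 1. With D on degree 1, the tonic of the new key is D.
Degree 1 carries a minor triad in minor keys, so the destination is D minor.
Check: the diatonic triads of D minor (natural minor) are Dm (i), Edim (ii°), F (III), Gm (iv), Am (v), Bb (VI), C (VII) — Dm is indeed i.

D minor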